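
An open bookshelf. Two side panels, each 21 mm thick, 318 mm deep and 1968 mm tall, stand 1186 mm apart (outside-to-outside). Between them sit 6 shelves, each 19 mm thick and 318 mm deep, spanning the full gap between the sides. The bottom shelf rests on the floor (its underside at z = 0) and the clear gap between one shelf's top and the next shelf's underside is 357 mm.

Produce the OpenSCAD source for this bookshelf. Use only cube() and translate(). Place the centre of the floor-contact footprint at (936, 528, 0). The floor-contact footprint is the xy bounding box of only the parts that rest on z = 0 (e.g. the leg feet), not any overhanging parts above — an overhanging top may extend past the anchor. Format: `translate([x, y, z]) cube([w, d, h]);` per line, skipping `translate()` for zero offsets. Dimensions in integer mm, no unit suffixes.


translate([343, 369, 0]) cube([21, 318, 1968]);
translate([1508, 369, 0]) cube([21, 318, 1968]);
translate([364, 369, 0]) cube([1144, 318, 19]);
translate([364, 369, 376]) cube([1144, 318, 19]);
translate([364, 369, 752]) cube([1144, 318, 19]);
translate([364, 369, 1128]) cube([1144, 318, 19]);
translate([364, 369, 1504]) cube([1144, 318, 19]);
translate([364, 369, 1880]) cube([1144, 318, 19]);


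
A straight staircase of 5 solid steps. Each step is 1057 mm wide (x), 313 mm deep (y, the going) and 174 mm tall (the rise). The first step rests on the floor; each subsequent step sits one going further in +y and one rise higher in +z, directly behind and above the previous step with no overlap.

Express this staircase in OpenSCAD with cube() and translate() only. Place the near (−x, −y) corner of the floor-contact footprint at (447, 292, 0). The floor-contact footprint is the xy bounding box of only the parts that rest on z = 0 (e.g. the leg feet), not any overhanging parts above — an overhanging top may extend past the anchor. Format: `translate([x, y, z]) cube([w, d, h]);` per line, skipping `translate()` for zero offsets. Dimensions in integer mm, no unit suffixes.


translate([447, 292, 0]) cube([1057, 313, 174]);
translate([447, 605, 174]) cube([1057, 313, 174]);
translate([447, 918, 348]) cube([1057, 313, 174]);
translate([447, 1231, 522]) cube([1057, 313, 174]);
translate([447, 1544, 696]) cube([1057, 313, 174]);


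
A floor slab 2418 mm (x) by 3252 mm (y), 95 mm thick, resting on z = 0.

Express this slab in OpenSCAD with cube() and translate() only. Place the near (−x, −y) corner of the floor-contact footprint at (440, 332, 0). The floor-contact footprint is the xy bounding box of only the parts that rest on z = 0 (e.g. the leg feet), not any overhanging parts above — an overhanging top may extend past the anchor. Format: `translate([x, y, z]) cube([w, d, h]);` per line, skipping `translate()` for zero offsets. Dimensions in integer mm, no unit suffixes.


translate([440, 332, 0]) cube([2418, 3252, 95]);


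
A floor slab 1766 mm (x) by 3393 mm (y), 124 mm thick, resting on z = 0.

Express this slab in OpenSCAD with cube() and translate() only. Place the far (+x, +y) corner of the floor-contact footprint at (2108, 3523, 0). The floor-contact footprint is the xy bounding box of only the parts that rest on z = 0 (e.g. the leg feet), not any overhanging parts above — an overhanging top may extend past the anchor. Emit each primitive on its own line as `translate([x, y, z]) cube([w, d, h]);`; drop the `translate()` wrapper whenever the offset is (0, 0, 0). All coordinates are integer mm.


translate([342, 130, 0]) cube([1766, 3393, 124]);


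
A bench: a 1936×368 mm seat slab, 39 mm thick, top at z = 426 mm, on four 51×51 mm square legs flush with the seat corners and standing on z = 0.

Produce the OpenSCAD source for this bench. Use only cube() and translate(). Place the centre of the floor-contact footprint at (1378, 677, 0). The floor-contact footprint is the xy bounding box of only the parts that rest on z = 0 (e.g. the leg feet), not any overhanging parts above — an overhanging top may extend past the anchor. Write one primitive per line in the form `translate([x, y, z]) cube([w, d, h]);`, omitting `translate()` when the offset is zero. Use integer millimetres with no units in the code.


// leg_h = 426 − 39 = 387
translate([410, 493, 387]) cube([1936, 368, 39]);
translate([410, 493, 0]) cube([51, 51, 387]);
translate([410, 810, 0]) cube([51, 51, 387]);
translate([2295, 493, 0]) cube([51, 51, 387]);
translate([2295, 810, 0]) cube([51, 51, 387]);


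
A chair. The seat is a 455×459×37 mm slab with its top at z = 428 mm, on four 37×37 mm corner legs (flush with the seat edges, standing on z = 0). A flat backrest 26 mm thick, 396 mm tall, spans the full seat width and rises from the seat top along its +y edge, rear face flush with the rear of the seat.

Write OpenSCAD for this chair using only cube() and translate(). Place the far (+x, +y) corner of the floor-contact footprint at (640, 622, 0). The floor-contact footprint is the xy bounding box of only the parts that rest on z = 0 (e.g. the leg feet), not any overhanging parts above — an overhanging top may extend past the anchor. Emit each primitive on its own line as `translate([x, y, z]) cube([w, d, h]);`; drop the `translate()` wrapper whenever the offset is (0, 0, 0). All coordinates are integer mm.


// leg_h = 428 - 37 = 391
translate([185, 163, 391]) cube([455, 459, 37]);
translate([185, 163, 0]) cube([37, 37, 391]);
translate([603, 163, 0]) cube([37, 37, 391]);
translate([185, 585, 0]) cube([37, 37, 391]);
translate([603, 585, 0]) cube([37, 37, 391]);
translate([185, 596, 428]) cube([455, 26, 396]);


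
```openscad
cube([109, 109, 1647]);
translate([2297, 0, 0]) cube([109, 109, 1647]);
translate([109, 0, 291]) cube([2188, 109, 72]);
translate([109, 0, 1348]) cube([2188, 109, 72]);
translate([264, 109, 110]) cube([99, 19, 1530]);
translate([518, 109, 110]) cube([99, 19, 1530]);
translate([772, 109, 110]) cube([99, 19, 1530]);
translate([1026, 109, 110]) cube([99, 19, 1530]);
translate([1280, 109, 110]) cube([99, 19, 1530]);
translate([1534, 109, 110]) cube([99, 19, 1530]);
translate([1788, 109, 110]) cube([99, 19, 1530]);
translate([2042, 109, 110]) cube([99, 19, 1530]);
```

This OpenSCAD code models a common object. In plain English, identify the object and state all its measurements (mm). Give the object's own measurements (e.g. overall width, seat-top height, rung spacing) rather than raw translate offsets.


A fence section. Two 109×109 mm posts, 1647 mm tall, stand on the floor with a clear span of 2188 mm between their inner faces. Two horizontal rails of 109×72 mm section span the gap between the posts with their undersides at z = 291 mm and z = 1348 mm, flush with the posts' −y face. 8 pickets, each 99 mm wide, 19 mm thick and 1530 mm tall, are fixed to the +y face of the rails with their bottoms at z = 110 mm, spaced across the span with a 155 mm gap after the −x post and between neighbouring pickets, with 156 mm left before the +x post.


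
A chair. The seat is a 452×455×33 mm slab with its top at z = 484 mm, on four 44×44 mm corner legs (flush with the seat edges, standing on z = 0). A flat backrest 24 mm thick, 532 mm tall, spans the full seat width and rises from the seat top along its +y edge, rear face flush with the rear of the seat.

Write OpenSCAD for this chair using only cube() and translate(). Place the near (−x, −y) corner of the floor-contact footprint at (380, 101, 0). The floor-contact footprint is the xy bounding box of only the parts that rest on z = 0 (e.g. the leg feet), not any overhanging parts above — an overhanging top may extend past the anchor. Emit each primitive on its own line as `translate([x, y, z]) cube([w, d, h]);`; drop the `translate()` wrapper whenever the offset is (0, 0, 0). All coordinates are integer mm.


translate([380, 101, 451]) cube([452, 455, 33]);
translate([380, 101, 0]) cube([44, 44, 451]);
translate([788, 101, 0]) cube([44, 44, 451]);
translate([380, 512, 0]) cube([44, 44, 451]);
translate([788, 512, 0]) cube([44, 44, 451]);
translate([380, 532, 484]) cube([452, 24, 532]);


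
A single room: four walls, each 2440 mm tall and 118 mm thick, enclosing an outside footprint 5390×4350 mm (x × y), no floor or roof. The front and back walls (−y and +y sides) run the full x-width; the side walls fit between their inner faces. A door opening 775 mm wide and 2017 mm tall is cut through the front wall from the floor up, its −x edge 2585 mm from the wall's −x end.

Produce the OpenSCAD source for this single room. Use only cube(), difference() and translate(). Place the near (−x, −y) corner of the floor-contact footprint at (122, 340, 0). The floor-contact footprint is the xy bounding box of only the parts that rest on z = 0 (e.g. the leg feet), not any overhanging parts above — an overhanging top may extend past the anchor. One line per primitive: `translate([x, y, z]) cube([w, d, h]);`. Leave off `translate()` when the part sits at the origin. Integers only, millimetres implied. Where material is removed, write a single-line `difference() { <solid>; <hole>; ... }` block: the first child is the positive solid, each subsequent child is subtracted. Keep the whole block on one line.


difference() { translate([122, 340, 0]) cube([5390, 118, 2440]); translate([2707, 340, 0]) cube([775, 118, 2017]); }
translate([122, 4572, 0]) cube([5390, 118, 2440]);
translate([122, 458, 0]) cube([118, 4114, 2440]);
translate([5394, 458, 0]) cube([118, 4114, 2440]);


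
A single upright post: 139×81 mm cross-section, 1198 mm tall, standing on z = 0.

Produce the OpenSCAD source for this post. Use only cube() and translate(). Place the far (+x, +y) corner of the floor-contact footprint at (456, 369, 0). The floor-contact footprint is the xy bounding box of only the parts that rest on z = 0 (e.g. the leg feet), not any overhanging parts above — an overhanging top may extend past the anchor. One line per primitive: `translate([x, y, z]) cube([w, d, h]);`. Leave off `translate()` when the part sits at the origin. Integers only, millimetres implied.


translate([317, 288, 0]) cube([139, 81, 1198]);


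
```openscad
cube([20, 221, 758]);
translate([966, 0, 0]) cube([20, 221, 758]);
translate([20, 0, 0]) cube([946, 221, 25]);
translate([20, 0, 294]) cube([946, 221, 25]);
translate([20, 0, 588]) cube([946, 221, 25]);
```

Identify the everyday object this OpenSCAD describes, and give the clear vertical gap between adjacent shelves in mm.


A bookshelf. The clear shelf gap is 269 mm.

Two tall side panels with 3 horizontal boards between them — a bookshelf. The first two shelf undersides are at z = 0 and z = 294; with shelf thickness 25, the clear gap is 294 − 0 − 25 = 269 mm.


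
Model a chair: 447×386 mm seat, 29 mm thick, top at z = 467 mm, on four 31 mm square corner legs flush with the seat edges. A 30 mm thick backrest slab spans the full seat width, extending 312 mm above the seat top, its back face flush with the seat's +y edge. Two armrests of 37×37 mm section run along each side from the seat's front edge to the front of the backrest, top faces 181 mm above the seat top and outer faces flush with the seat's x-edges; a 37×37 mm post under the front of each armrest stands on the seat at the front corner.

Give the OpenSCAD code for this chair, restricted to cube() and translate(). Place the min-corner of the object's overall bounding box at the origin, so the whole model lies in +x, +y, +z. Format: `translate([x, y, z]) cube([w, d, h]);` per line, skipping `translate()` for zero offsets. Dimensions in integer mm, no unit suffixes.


translate([0, 0, 438]) cube([447, 386, 29]);
cube([31, 31, 438]);
translate([416, 0, 0]) cube([31, 31, 438]);
translate([0, 355, 0]) cube([31, 31, 438]);
translate([416, 355, 0]) cube([31, 31, 438]);
translate([0, 356, 467]) cube([447, 30, 312]);
translate([0, 0, 611]) cube([37, 356, 37]);
translate([410, 0, 611]) cube([37, 356, 37]);
translate([0, 0, 467]) cube([37, 37, 144]);
translate([410, 0, 467]) cube([37, 37, 144]);


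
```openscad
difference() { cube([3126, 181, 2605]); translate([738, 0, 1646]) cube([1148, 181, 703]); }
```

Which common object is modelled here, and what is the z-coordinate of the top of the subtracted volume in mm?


A wall with a window opening. The window head height is 2349 mm.

A wall with a rectangular opening subtracted — a window. Sill at z = 1646, opening 703 mm tall, so the head is at 1646 + 703 = 2349 mm.


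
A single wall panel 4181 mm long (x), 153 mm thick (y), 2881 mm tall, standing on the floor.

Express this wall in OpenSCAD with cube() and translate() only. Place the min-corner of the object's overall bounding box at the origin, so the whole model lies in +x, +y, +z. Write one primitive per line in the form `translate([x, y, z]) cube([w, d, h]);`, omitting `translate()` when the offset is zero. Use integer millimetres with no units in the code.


cube([4181, 153, 2881]);


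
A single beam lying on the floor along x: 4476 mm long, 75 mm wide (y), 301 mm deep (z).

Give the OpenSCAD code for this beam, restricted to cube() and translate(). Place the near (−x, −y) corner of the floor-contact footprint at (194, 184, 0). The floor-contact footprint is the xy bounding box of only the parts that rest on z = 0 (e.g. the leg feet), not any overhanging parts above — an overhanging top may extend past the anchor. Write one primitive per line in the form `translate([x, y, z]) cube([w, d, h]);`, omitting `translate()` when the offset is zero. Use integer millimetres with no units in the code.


translate([194, 184, 0]) cube([4476, 75, 301]);


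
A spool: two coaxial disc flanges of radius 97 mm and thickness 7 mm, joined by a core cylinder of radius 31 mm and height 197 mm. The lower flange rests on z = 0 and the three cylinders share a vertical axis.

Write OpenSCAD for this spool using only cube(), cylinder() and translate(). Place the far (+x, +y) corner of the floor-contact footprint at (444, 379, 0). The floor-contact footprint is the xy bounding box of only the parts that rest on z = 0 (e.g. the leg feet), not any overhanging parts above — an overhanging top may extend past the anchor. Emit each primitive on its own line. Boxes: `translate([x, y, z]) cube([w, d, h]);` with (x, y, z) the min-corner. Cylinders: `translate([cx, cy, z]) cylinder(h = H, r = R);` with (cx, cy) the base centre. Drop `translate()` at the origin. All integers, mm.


translate([347, 282, 0]) cylinder(h = 7, r = 97);
translate([347, 282, 7]) cylinder(h = 197, r = 31);
translate([347, 282, 204]) cylinder(h = 7, r = 97);


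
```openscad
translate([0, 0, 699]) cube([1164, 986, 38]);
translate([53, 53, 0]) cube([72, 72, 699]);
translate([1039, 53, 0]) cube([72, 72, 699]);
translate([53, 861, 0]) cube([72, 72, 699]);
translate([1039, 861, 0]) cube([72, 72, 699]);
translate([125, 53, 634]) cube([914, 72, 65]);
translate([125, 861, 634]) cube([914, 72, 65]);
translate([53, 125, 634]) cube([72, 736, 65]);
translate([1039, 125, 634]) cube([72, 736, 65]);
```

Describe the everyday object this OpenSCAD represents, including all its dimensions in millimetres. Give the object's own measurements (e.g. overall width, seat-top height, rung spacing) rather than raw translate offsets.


A table: top 1164 mm (x) × 986 mm (y), 38 mm thick, upper face at z = 737 mm, on four 72×72 mm square legs, each inset 53 mm from the nearest pair of top edges from z = 0 to the bottom of the top. Four apron rails, 72 mm thick and 65 mm tall, run between adjacent legs with their top edges flush with the underside of the top and their outer faces flush with the legs' outer faces.


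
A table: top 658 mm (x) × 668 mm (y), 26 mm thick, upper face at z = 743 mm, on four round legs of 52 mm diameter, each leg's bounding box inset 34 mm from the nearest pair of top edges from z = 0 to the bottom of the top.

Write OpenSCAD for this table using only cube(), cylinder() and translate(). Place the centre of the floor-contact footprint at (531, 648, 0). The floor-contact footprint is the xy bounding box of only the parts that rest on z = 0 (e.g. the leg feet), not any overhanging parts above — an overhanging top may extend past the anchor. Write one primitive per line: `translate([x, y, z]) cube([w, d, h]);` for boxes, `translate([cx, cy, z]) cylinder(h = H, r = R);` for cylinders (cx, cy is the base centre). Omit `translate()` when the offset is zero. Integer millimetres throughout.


translate([202, 314, 717]) cube([658, 668, 26]);
translate([262, 374, 0]) cylinder(h = 717, r = 26);
translate([800, 374, 0]) cylinder(h = 717, r = 26);
translate([262, 922, 0]) cylinder(h = 717, r = 26);
translate([800, 922, 0]) cylinder(h = 717, r = 26);


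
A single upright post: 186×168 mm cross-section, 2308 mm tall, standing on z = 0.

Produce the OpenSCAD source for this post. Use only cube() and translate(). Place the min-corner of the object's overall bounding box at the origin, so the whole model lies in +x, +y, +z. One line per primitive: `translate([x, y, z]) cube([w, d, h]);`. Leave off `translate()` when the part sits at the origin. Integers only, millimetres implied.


cube([186, 168, 2308]);


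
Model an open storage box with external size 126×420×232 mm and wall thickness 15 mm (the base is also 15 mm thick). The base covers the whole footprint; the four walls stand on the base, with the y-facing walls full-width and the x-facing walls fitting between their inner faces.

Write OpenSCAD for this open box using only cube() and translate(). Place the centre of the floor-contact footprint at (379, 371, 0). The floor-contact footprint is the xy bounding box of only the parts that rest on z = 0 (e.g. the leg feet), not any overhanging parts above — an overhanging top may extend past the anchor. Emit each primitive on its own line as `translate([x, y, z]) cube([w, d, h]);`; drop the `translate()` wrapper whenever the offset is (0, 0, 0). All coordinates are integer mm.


translate([316, 161, 0]) cube([126, 420, 15]);
translate([316, 161, 15]) cube([126, 15, 217]);
translate([316, 566, 15]) cube([126, 15, 217]);
translate([316, 176, 15]) cube([15, 390, 217]);
translate([427, 176, 15]) cube([15, 390, 217]);


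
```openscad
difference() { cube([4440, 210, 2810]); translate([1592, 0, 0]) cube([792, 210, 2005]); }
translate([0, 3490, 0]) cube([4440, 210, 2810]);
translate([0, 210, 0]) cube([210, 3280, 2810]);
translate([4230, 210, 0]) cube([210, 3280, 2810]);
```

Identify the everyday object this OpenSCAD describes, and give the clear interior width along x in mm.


A single room. The interior width is 4020 mm.

Four walls enclosing a rectangle with a door in the front wall — a room. Outside width 4440 minus two 210 mm walls gives 4020 mm.


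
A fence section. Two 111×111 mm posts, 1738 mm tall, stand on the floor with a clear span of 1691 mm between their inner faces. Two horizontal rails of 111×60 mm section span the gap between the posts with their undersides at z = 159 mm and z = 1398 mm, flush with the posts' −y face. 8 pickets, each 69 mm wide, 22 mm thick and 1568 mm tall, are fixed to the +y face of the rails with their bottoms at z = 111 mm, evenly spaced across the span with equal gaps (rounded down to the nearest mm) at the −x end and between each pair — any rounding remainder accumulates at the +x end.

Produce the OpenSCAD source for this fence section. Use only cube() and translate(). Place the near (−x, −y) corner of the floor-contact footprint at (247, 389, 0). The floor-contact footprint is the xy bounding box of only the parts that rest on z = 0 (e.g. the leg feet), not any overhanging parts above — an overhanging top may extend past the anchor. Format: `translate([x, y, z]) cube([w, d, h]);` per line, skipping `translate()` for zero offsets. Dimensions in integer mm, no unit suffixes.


translate([247, 389, 0]) cube([111, 111, 1738]);
translate([2049, 389, 0]) cube([111, 111, 1738]);
translate([358, 389, 159]) cube([1691, 111, 60]);
translate([358, 389, 1398]) cube([1691, 111, 60]);
translate([484, 500, 111]) cube([69, 22, 1568]);
translate([679, 500, 111]) cube([69, 22, 1568]);
translate([874, 500, 111]) cube([69, 22, 1568]);
translate([1069, 500, 111]) cube([69, 22, 1568]);
translate([1264, 500, 111]) cube([69, 22, 1568]);
translate([1459, 500, 111]) cube([69, 22, 1568]);
translate([1654, 500, 111]) cube([69, 22, 1568]);
translate([1849, 500, 111]) cube([69, 22, 1568]);


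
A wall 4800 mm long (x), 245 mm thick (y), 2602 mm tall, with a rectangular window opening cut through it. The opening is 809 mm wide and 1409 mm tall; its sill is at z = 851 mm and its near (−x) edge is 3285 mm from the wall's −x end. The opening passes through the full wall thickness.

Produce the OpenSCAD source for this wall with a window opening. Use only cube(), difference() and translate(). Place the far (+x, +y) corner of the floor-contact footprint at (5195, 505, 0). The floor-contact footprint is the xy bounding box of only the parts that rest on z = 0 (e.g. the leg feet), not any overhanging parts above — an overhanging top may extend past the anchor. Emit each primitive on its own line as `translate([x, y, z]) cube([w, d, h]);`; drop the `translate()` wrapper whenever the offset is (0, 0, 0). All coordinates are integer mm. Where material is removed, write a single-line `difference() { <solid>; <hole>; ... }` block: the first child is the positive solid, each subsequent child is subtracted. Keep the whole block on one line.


difference() { translate([395, 260, 0]) cube([4800, 245, 2602]); translate([3680, 260, 851]) cube([809, 245, 1409]); }


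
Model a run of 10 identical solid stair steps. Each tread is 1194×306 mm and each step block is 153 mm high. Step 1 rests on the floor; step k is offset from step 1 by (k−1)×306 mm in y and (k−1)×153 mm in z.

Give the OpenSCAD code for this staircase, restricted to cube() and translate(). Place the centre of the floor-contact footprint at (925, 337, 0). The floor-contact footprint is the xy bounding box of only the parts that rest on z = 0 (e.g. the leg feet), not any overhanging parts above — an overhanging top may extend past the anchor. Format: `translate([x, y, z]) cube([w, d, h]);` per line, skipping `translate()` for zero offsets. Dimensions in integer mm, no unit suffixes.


translate([328, 184, 0]) cube([1194, 306, 153]);
translate([328, 490, 153]) cube([1194, 306, 153]);
translate([328, 796, 306]) cube([1194, 306, 153]);
translate([328, 1102, 459]) cube([1194, 306, 153]);
translate([328, 1408, 612]) cube([1194, 306, 153]);
translate([328, 1714, 765]) cube([1194, 306, 153]);
translate([328, 2020, 918]) cube([1194, 306, 153]);
translate([328, 2326, 1071]) cube([1194, 306, 153]);
translate([328, 2632, 1224]) cube([1194, 306, 153]);
translate([328, 2938, 1377]) cube([1194, 306, 153]);


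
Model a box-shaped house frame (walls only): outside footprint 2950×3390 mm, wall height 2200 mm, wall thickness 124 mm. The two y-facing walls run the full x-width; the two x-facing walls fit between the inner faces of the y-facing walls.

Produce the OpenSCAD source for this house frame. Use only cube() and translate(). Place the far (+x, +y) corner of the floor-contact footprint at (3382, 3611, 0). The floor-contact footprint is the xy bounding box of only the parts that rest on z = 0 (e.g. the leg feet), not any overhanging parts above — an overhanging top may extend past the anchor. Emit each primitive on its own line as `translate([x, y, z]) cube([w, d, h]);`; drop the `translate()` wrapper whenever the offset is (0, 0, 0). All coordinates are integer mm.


translate([432, 221, 0]) cube([2950, 124, 2200]);
translate([432, 3487, 0]) cube([2950, 124, 2200]);
translate([432, 345, 0]) cube([124, 3142, 2200]);
translate([3258, 345, 0]) cube([124, 3142, 2200]);


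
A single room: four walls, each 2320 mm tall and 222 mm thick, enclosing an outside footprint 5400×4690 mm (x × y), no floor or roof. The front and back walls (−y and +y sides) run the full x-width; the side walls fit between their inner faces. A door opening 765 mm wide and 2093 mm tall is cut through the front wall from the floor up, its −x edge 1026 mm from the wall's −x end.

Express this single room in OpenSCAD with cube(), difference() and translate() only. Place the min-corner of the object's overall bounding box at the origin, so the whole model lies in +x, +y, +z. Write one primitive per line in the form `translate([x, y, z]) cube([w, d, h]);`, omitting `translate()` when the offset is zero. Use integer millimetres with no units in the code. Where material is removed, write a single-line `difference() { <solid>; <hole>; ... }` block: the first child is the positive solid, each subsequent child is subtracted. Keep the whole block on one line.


difference() { cube([5400, 222, 2320]); translate([1026, 0, 0]) cube([765, 222, 2093]); }
translate([0, 4468, 0]) cube([5400, 222, 2320]);
translate([0, 222, 0]) cube([222, 4246, 2320]);
translate([5178, 222, 0]) cube([222, 4246, 2320]);


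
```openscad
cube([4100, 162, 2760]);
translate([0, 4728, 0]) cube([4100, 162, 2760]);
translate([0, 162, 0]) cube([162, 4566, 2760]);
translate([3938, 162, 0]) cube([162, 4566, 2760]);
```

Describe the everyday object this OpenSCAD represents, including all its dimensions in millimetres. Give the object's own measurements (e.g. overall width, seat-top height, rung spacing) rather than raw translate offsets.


The wall frame of a small rectangular building: four walls, each 2760 mm tall and 162 mm thick, enclosing a footprint 4100 mm (x) by 4890 mm (y) outside-to-outside, with no floor or roof. The front and back walls (the −y and +y sides) span the full width; the two side walls fit between them.


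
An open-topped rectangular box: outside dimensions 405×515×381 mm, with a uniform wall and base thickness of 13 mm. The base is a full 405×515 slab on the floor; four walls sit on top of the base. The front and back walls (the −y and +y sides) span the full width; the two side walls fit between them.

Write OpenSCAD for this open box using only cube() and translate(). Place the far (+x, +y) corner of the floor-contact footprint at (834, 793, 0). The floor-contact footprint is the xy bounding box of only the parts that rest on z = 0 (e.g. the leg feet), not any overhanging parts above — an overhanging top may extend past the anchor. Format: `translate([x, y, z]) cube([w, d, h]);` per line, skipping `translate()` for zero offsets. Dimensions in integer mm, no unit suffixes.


translate([429, 278, 0]) cube([405, 515, 13]);
translate([429, 278, 13]) cube([405, 13, 368]);
translate([429, 780, 13]) cube([405, 13, 368]);
translate([429, 291, 13]) cube([13, 489, 368]);
translate([821, 291, 13]) cube([13, 489, 368]);


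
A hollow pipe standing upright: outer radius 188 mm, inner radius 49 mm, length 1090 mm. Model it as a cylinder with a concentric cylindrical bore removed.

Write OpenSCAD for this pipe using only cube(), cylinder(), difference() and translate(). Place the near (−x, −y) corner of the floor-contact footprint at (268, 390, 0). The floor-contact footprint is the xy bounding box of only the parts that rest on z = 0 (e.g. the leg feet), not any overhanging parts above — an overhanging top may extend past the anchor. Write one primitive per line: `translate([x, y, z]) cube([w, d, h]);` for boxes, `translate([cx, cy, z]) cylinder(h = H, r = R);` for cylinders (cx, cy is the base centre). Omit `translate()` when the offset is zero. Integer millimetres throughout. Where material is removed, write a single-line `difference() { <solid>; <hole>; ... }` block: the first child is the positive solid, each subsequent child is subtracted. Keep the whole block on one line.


difference() { translate([456, 578, 0]) cylinder(h = 1090, r = 188); translate([456, 578, 0]) cylinder(h = 1090, r = 49); }


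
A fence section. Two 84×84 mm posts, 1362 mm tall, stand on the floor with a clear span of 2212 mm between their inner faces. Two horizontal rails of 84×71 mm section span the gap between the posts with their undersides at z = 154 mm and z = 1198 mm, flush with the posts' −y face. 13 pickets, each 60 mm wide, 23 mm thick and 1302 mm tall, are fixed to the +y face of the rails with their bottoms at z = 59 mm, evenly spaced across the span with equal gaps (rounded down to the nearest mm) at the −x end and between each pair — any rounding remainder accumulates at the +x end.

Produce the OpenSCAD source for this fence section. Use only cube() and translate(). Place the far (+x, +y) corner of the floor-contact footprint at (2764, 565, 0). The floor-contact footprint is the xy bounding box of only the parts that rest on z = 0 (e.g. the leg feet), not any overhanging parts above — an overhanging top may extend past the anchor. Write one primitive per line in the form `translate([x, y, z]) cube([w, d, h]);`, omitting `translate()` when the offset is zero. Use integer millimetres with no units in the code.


translate([384, 481, 0]) cube([84, 84, 1362]);
translate([2680, 481, 0]) cube([84, 84, 1362]);
translate([468, 481, 154]) cube([2212, 84, 71]);
translate([468, 481, 1198]) cube([2212, 84, 71]);
translate([570, 565, 59]) cube([60, 23, 1302]);
translate([732, 565, 59]) cube([60, 23, 1302]);
translate([894, 565, 59]) cube([60, 23, 1302]);
translate([1056, 565, 59]) cube([60, 23, 1302]);
translate([1218, 565, 59]) cube([60, 23, 1302]);
translate([1380, 565, 59]) cube([60, 23, 1302]);
translate([1542, 565, 59]) cube([60, 23, 1302]);
translate([1704, 565, 59]) cube([60, 23, 1302]);
translate([1866, 565, 59]) cube([60, 23, 1302]);
translate([2028, 565, 59]) cube([60, 23, 1302]);
translate([2190, 565, 59]) cube([60, 23, 1302]);
translate([2352, 565, 59]) cube([60, 23, 1302]);
translate([2514, 565, 59]) cube([60, 23, 1302]);


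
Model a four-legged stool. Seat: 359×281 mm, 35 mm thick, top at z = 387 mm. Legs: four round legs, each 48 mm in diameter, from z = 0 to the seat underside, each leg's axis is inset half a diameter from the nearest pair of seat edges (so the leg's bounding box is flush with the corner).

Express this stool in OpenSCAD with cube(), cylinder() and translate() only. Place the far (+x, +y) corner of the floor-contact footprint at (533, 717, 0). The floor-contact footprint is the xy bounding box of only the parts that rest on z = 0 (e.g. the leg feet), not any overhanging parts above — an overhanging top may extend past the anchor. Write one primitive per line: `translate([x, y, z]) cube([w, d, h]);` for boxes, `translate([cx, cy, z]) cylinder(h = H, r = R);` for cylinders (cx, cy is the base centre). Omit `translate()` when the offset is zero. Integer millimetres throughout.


translate([174, 436, 352]) cube([359, 281, 35]);
translate([198, 460, 0]) cylinder(h = 352, r = 24);
translate([509, 460, 0]) cylinder(h = 352, r = 24);
translate([198, 693, 0]) cylinder(h = 352, r = 24);
translate([509, 693, 0]) cylinder(h = 352, r = 24);


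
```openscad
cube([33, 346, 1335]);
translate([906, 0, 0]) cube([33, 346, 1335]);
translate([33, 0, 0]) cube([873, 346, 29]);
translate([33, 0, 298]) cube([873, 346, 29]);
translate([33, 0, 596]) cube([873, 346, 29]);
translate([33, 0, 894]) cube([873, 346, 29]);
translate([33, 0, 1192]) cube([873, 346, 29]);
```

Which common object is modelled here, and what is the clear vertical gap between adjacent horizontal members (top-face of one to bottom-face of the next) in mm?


A bookshelf. The clear shelf gap is 269 mm.

Two tall side panels with 5 horizontal boards between them — a bookshelf. The first two shelf undersides are at z = 0 and z = 298; with shelf thickness 29, the clear gap is 298 − 0 − 29 = 269 mm.


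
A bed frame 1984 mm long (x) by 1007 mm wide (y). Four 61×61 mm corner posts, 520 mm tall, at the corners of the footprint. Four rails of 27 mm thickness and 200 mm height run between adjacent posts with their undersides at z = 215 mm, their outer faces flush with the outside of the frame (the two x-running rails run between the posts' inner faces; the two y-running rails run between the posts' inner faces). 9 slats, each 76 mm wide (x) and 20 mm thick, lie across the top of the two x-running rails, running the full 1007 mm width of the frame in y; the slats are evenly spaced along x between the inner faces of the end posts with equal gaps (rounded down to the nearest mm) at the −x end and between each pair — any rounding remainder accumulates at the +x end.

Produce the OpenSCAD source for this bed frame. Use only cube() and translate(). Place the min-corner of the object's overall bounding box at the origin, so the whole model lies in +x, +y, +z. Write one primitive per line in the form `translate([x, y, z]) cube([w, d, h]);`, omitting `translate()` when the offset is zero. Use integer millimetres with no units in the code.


cube([61, 61, 520]);
translate([0, 946, 0]) cube([61, 61, 520]);
translate([1923, 0, 0]) cube([61, 61, 520]);
translate([1923, 946, 0]) cube([61, 61, 520]);
translate([61, 0, 215]) cube([1862, 27, 200]);
translate([61, 980, 215]) cube([1862, 27, 200]);
translate([0, 61, 215]) cube([27, 885, 200]);
translate([1957, 61, 215]) cube([27, 885, 200]);
translate([178, 0, 415]) cube([76, 1007, 20]);
translate([371, 0, 415]) cube([76, 1007, 20]);
translate([564, 0, 415]) cube([76, 1007, 20]);
translate([757, 0, 415]) cube([76, 1007, 20]);
translate([950, 0, 415]) cube([76, 1007, 20]);
translate([1143, 0, 415]) cube([76, 1007, 20]);
translate([1336, 0, 415]) cube([76, 1007, 20]);
translate([1529, 0, 415]) cube([76, 1007, 20]);
translate([1722, 0, 415]) cube([76, 1007, 20]);


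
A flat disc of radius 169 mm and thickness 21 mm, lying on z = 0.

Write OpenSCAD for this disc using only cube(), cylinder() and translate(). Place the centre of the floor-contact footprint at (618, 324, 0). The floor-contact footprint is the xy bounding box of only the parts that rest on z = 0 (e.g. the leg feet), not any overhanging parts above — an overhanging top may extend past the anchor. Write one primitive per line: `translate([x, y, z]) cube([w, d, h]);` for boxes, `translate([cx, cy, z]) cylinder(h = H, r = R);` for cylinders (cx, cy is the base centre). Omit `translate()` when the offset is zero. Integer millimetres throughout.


translate([618, 324, 0]) cylinder(h = 21, r = 169);


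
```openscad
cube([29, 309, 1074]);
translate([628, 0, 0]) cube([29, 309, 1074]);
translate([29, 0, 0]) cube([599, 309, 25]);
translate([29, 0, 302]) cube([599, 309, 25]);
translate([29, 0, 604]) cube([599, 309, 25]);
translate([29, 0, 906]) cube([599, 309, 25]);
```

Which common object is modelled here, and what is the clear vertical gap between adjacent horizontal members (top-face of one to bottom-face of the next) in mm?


A bookshelf. The clear shelf gap is 277 mm.

Two tall side panels with 4 horizontal boards between them — a bookshelf. The first two shelf undersides are at z = 0 and z = 302; with shelf thickness 25, the clear gap is 302 − 0 − 25 = 277 mm.


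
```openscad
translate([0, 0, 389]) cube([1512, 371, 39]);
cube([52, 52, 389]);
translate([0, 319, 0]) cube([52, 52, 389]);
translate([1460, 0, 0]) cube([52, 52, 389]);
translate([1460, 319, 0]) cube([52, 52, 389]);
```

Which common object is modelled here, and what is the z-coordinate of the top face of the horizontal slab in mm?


A bench. The seat-top height is 428 mm.

A long slab on four corner posts — a bench. The slab sits at z = 389 with thickness 39, so the top is 389 + 39 = 428 mm.


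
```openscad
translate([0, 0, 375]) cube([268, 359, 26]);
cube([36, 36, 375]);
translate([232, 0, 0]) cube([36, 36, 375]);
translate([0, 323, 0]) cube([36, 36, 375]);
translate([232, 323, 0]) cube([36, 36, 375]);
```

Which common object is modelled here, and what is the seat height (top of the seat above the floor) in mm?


A stool. The seat height is 401 mm.

A 268×359×26 slab at z = 375 on four corner posts — a stool. The seat top is 375 + 26 = 401 mm.


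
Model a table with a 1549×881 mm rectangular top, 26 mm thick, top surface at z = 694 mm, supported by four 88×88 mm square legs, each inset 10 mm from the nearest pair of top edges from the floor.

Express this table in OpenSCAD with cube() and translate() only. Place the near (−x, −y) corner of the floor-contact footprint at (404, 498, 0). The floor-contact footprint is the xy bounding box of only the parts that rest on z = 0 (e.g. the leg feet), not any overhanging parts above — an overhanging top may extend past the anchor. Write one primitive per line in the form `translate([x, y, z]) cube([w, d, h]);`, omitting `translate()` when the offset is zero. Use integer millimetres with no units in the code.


translate([394, 488, 668]) cube([1549, 881, 26]);
translate([404, 498, 0]) cube([88, 88, 668]);
translate([1845, 498, 0]) cube([88, 88, 668]);
translate([404, 1271, 0]) cube([88, 88, 668]);
translate([1845, 1271, 0]) cube([88, 88, 668]);


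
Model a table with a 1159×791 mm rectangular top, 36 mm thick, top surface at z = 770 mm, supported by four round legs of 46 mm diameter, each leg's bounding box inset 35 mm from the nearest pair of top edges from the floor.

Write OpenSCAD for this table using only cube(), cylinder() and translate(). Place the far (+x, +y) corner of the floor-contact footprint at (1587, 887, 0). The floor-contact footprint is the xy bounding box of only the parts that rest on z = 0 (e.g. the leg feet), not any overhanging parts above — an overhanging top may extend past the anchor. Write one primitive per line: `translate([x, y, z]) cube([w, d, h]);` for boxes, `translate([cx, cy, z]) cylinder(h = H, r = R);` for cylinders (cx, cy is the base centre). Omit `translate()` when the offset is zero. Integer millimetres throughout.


translate([463, 131, 734]) cube([1159, 791, 36]);
translate([521, 189, 0]) cylinder(h = 734, r = 23);
translate([1564, 189, 0]) cylinder(h = 734, r = 23);
translate([521, 864, 0]) cylinder(h = 734, r = 23);
translate([1564, 864, 0]) cylinder(h = 734, r = 23);


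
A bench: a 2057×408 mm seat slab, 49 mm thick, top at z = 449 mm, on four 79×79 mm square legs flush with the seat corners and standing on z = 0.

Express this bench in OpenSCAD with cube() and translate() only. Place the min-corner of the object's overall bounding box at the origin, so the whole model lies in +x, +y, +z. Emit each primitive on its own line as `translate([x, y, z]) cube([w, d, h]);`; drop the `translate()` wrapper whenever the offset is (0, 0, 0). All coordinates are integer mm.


translate([0, 0, 400]) cube([2057, 408, 49]);
cube([79, 79, 400]);
translate([0, 329, 0]) cube([79, 79, 400]);
translate([1978, 0, 0]) cube([79, 79, 400]);
translate([1978, 329, 0]) cube([79, 79, 400]);


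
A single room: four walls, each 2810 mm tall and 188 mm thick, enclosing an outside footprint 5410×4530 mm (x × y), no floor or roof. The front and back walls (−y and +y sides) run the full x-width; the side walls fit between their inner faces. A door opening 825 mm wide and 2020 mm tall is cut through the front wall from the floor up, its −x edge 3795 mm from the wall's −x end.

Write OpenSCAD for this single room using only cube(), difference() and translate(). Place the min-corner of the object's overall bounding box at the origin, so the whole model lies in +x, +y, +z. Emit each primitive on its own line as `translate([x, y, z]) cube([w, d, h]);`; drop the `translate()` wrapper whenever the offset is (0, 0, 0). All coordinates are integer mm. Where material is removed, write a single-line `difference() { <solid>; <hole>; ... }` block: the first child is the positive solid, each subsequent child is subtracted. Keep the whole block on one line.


difference() { cube([5410, 188, 2810]); translate([3795, 0, 0]) cube([825, 188, 2020]); }
translate([0, 4342, 0]) cube([5410, 188, 2810]);
translate([0, 188, 0]) cube([188, 4154, 2810]);
translate([5222, 188, 0]) cube([188, 4154, 2810]);


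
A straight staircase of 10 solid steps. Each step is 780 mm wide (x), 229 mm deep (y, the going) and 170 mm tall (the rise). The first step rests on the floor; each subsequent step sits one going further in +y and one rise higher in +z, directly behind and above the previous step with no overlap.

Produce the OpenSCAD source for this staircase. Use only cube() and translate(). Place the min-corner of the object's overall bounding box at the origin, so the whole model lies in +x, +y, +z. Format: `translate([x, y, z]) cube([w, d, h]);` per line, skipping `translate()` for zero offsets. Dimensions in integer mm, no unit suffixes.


cube([780, 229, 170]);
translate([0, 229, 170]) cube([780, 229, 170]);
translate([0, 458, 340]) cube([780, 229, 170]);
translate([0, 687, 510]) cube([780, 229, 170]);
translate([0, 916, 680]) cube([780, 229, 170]);
translate([0, 1145, 850]) cube([780, 229, 170]);
translate([0, 1374, 1020]) cube([780, 229, 170]);
translate([0, 1603, 1190]) cube([780, 229, 170]);
translate([0, 1832, 1360]) cube([780, 229, 170]);
translate([0, 2061, 1530]) cube([780, 229, 170]);
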